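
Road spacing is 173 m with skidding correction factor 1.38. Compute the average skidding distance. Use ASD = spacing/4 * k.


Formula: ASD = (spacing / 4) * correction
Uncorrected distance = spacing / 4 = 173 / 4 = 43.25 m
ASD = 43.25 * 1.38 = 60 m

60


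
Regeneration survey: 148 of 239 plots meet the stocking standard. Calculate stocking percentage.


Formula: Stocking % = stocked plots / total plots * 100
Stocking = 148 / 239 * 100
Stocking = 0.6192 * 100 = 61.9%

61.9


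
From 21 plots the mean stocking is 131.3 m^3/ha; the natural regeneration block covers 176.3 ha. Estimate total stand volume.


Formula: Total Volume = Mean Volume per ha * Total Area
Total Volume = 131.3 m^3/ha * 176.3 ha
Total Volume = 23148 m^3

23148


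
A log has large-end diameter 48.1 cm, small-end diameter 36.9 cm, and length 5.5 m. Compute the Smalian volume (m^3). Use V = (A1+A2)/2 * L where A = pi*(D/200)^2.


Smalian: V = (A1 + A2)/2 * L,  A = pi*(D/200)^2
A1 = pi*(48.1/200)^2 = 0.181711 m^2
A2 = pi*(36.9/200)^2 = 0.106941 m^2
V = (0.181711+0.106941)/2*5.5 = 0.7938 m^3

0.7938


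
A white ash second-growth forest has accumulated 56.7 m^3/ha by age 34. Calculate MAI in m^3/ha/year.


Formula: MAI = Total Volume / Stand Age
MAI = 56.7 m^3/ha / 34 years
MAI = 1.67 m^3/ha/year

1.67


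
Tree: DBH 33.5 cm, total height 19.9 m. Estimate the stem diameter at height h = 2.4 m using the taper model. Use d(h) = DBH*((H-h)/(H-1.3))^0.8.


Taper: d(h) = DBH * ((H - h) / (H - 1.3))^0.8
Numerator = H - h = 19.9 - 2.4 = 17.5 m
Denominator = H - 1.3 = 19.9 - 1.3 = 18.6 m
Ratio = 17.5 / 18.6 = 0.94086
d = 33.5 * 0.94086^0.8 = 31.9 cm

31.9


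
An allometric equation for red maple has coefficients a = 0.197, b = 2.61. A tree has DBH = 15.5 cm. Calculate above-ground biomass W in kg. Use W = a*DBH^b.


Formula: W = a * DBH^b  (allometric power law)
DBH^b = 15.5^2.61 = 1278.6914
W = 0.197 * 1278.6914 = 251.9 kg

251.9


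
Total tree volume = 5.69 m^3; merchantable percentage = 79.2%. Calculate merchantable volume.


Formula: MV = V_total * (merchantable_pct / 100)
Merchantable fraction = 79.2% / 100 = 0.792
MV = 5.69 m^3 * 0.792 = 4.506 m^3

4.506


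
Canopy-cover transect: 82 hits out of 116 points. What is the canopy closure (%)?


Formula: Canopy closure = covered points / total points * 100
Closure = 82 / 116 * 100
Closure = 0.7069 * 100 = 70.7%

70.7


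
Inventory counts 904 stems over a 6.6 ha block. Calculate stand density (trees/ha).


Formula: Stand Density = N_trees / Area_ha
Density = 904 trees / 6.6 ha
Density = 137 trees/ha

137


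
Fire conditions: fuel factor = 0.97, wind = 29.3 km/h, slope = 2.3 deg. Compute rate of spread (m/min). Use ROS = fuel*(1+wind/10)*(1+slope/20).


Formula: ROS = fuel * (1 + wind/10) * (1 + slope/20)
Wind factor = 1 + 29.3/10 = 3.93
Slope factor = 1 + 2.3/20 = 1.115
ROS = 0.97 * 3.93 * 1.115 = 4.25 m/min

4.25


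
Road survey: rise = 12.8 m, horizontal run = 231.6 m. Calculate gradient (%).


Formula: Gradient = rise / run * 100
Gradient = 12.8 / 231.6 * 100 = 5.5%

5.5


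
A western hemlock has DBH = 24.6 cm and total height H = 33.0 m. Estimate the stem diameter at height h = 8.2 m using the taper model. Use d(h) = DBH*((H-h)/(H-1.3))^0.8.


Taper: d(h) = DBH * ((H - h) / (H - 1.3))^0.8
Numerator = H - h = 33.0 - 8.2 = 24.8 m
Denominator = H - 1.3 = 33.0 - 1.3 = 31.7 m
Ratio = 24.8 / 31.7 = 0.78233
d = 24.6 * 0.78233^0.8 = 20.2 cm

20.2


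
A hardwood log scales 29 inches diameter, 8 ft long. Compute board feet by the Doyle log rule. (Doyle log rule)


Doyle: BF = (D - 4)^2 * L / 16
Adjusted diameter = 29 - 4 = 25 in
(D-4)^2 = 25^2 = 625
BF = 625 * 8 / 16 = 313 BF

313


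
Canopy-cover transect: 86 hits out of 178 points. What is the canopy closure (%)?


Formula: Canopy closure = covered points / total points * 100
Closure = 86 / 178 * 100
Closure = 0.4831 * 100 = 48.3%

48.3


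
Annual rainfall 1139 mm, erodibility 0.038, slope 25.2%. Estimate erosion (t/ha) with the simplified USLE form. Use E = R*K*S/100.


Formula: E = R * K * S / 100  (simplified USLE)
R * K = 1139 * 0.038 = 43.282
E = 43.282 * 25.2 / 100 = 10.91 t/ha

10.91


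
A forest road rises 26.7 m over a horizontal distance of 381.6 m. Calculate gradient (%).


Formula: Gradient = rise / run * 100
Gradient = 26.7 / 381.6 * 100 = 7.0%

7.0


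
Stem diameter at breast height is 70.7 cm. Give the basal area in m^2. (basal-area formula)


Formula: BA = pi * (DBH/2)^2 / 10000  (cm^2 to m^2)
Radius = DBH/2 = 70.7/2 = 35.35 cm
BA = pi * 35.35^2 / 10000
   = 3925.8049 cm^2 / 10000
   = 0.3926 m^2

0.3926


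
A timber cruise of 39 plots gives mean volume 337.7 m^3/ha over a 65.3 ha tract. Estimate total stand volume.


Formula: Total Volume = Mean Volume per ha * Total Area
Total Volume = 337.7 m^3/ha * 65.3 ha
Total Volume = 22052 m^3

22052


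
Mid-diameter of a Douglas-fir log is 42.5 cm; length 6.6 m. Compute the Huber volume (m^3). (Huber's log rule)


Huber: V = Am * L,  Am = pi*(Dm/200)^2
Am = pi*(42.5/200)^2 = 0.141863 m^2
V = 0.141863*6.6 = 0.9363 m^3

0.9363


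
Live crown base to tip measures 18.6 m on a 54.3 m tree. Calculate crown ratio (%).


Formula: Crown Ratio = (Crown Length / Total Height) * 100
CR = (18.6 m / 54.3 m) * 100
CR = 0.3425 * 100 = 34.3%

34.3


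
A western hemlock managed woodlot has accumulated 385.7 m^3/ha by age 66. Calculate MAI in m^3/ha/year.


Formula: MAI = Total Volume / Stand Age
MAI = 385.7 m^3/ha / 66 years
MAI = 5.84 m^3/ha/year

5.84


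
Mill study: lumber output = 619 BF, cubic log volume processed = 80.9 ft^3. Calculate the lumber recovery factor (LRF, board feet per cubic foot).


Formula: LRF = Lumber Output (BF) / Log Input (ft^3)
LRF = 619 BF / 80.9 ft^3
LRF = 7.65 BF/ft^3

7.65


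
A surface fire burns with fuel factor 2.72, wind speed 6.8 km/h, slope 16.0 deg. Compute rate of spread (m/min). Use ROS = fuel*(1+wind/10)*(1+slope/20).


Formula: ROS = fuel * (1 + wind/10) * (1 + slope/20)
Wind factor = 1 + 6.8/10 = 1.68
Slope factor = 1 + 16.0/20 = 1.8
ROS = 2.72 * 1.68 * 1.8 = 8.23 m/min

8.23


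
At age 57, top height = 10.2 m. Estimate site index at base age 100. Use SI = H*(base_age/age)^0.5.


Formula: SI = H_dom * (base_age / age)^0.5
Age ratio = 100 / 57 = 1.75439
sqrt(age_ratio) = 1.32453
SI = 10.2 * 1.32453 = 13.5 m

13.5


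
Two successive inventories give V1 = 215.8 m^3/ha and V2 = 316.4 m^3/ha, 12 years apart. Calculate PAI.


Formula: PAI = (V_T2 - V_T1) / (T2 - T1)
Volume increment = 316.4 - 215.8 = 100.6 m^3/ha
PAI = 100.6 / 12 = 8.38 m^3/ha/year

8.38


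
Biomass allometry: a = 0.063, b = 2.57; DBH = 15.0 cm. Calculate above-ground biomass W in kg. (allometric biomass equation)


Formula: W = a * DBH^b  (allometric power law)
DBH^b = 15.0^2.57 = 1053.3059
W = 0.063 * 1053.3059 = 66.4 kg

66.4


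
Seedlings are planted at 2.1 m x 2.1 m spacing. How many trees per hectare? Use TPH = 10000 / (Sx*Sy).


Formula: TPH = 10000 m^2/ha / (spacing_x * spacing_y)
Area per tree = 2.1 m * 2.1 m = 4.41 m^2
TPH = 10000 / 4.41 = 2268 trees/ha

2268


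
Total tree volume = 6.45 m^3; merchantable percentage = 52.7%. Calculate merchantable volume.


Formula: MV = V_total * (merchantable_pct / 100)
Merchantable fraction = 52.7% / 100 = 0.527
MV = 6.45 m^3 * 0.527 = 3.399 m^3

3.399


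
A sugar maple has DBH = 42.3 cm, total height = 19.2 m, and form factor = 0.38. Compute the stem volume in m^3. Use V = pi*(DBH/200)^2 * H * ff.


Formula: V = pi * (DBH/200)^2 * H * ff
Radius = DBH/200 = 42.3/200 = 0.2115 m
Radius^2 = 0.2115^2 = 0.04473225 m^2
V = pi * 0.04473225 * 19.2 * 0.38
V = 1.025 m^3

1.025


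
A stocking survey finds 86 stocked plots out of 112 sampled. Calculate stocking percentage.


Formula: Stocking % = stocked plots / total plots * 100
Stocking = 86 / 112 * 100
Stocking = 0.7679 * 100 = 76.8%

76.8


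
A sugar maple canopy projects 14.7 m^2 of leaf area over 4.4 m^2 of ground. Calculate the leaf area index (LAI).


Formula: LAI = total leaf area / ground area  (dimensionless)
LAI = 14.7 m^2 / 4.4 m^2
LAI = 3.34

3.34


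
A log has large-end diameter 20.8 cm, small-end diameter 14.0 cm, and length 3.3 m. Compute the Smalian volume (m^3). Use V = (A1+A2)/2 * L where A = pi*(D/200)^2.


Smalian: V = (A1 + A2)/2 * L,  A = pi*(D/200)^2
A1 = pi*(20.8/200)^2 = 0.033979 m^2
A2 = pi*(14.0/200)^2 = 0.015394 m^2
V = (0.033979+0.015394)/2*3.3 = 0.0815 m^3

0.0815


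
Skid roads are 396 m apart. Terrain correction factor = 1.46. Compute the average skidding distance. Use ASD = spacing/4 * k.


Formula: ASD = (spacing / 4) * correction
Uncorrected distance = spacing / 4 = 396 / 4 = 99 m
ASD = 99 * 1.46 = 145 m

145


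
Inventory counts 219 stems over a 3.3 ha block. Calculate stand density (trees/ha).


Formula: Stand Density = N_trees / Area_ha
Density = 219 trees / 3.3 ha
Density = 66 trees/ha

66


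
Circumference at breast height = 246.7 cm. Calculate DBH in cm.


Formula: DBH = C / pi
DBH = 246.7 / pi
pi = 3.14159...
DBH = 78.5 cm

78.5


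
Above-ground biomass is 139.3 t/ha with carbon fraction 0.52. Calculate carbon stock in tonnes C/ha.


Formula: Carbon Stock = Biomass * Carbon Fraction
C = 139.3 t/ha * 0.52
C = 72.4 t C/ha

72.4


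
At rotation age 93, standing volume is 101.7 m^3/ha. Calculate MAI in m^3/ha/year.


Formula: MAI = Total Volume / Stand Age
MAI = 101.7 m^3/ha / 93 years
MAI = 1.09 m^3/ha/year

1.09


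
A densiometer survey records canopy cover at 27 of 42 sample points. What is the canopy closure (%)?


Formula: Canopy closure = covered points / total points * 100
Closure = 27 / 42 * 100
Closure = 0.6429 * 100 = 64.3%

64.3


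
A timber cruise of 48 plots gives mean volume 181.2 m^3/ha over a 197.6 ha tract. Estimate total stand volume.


Formula: Total Volume = Mean Volume per ha * Total Area
Total Volume = 181.2 m^3/ha * 197.6 ha
Total Volume = 35805 m^3

35805


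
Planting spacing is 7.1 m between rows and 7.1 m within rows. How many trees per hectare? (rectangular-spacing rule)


Formula: TPH = 10000 m^2/ha / (spacing_x * spacing_y)
Area per tree = 7.1 m * 7.1 m = 50.41 m^2
TPH = 10000 / 50.41 = 198 trees/ha

198


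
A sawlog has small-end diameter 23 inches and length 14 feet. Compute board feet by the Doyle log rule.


Doyle: BF = (D - 4)^2 * L / 16
Adjusted diameter = 23 - 4 = 19 in
(D-4)^2 = 19^2 = 361
BF = 361 * 14 / 16 = 316 BF

316


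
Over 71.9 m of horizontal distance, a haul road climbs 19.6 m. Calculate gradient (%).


Formula: Gradient = rise / run * 100
Gradient = 19.6 / 71.9 * 100 = 27.3%

27.3


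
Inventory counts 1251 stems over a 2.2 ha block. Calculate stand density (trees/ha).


Formula: Stand Density = N_trees / Area_ha
Density = 1251 trees / 2.2 ha
Density = 569 trees/ha

569


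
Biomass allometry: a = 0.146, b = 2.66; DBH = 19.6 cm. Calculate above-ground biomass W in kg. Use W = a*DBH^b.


Formula: W = a * DBH^b  (allometric power law)
DBH^b = 19.6^2.66 = 2737.7964
W = 0.146 * 2737.7964 = 399.7 kg

399.7


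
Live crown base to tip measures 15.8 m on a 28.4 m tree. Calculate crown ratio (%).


Formula: Crown Ratio = (Crown Length / Total Height) * 100
CR = (15.8 m / 28.4 m) * 100
CR = 0.5563 * 100 = 55.6%

55.6


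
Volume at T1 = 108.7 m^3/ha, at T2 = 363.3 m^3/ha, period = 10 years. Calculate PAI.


Formula: PAI = (V_T2 - V_T1) / (T2 - T1)
Volume increment = 363.3 - 108.7 = 254.6 m^3/ha
PAI = 254.6 / 10 = 25.46 m^3/ha/year

25.46


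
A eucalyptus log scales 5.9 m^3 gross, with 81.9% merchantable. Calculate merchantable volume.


Formula: MV = V_total * (merchantable_pct / 100)
Merchantable fraction = 81.9% / 100 = 0.819
MV = 5.9 m^3 * 0.819 = 4.832 m^3

4.832


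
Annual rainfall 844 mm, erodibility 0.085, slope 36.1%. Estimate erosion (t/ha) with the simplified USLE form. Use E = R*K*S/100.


Formula: E = R * K * S / 100  (simplified USLE)
R * K = 844 * 0.085 = 71.74
E = 71.74 * 36.1 / 100 = 25.9 t/ha

25.9


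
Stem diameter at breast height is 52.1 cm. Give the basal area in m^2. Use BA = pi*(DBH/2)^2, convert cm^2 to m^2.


Formula: BA = pi * (DBH/2)^2 / 10000  (cm^2 to m^2)
Radius = DBH/2 = 52.1/2 = 26.05 cm
BA = pi * 26.05^2 / 10000
   = 2131.8926 cm^2 / 10000
   = 0.2132 m^2

0.2132


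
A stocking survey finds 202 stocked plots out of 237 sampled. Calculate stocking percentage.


Formula: Stocking % = stocked plots / total plots * 100
Stocking = 202 / 237 * 100
Stocking = 0.8523 * 100 = 85.2%

85.2


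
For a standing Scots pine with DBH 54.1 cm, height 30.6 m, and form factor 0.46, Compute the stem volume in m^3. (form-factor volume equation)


Formula: V = pi * (DBH/200)^2 * H * ff
Radius = DBH/200 = 54.1/200 = 0.2705 m
Radius^2 = 0.2705^2 = 0.07317025 m^2
V = pi * 0.07317025 * 30.6 * 0.46
V = 3.236 m^3

3.236


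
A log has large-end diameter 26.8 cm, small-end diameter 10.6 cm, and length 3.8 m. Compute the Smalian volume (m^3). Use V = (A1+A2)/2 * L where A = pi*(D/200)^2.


Smalian: V = (A1 + A2)/2 * L,  A = pi*(D/200)^2
A1 = pi*(26.8/200)^2 = 0.05641 m^2
A2 = pi*(10.6/200)^2 = 0.008825 m^2
V = (0.05641+0.008825)/2*3.8 = 0.1239 m^3

0.1239


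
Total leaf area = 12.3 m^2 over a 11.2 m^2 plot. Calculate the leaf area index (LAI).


Formula: LAI = total leaf area / ground area  (dimensionless)
LAI = 12.3 m^2 / 11.2 m^2
LAI = 1.1

1.1


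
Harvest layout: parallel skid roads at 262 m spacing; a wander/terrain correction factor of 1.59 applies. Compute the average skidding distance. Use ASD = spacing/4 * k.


Formula: ASD = (spacing / 4) * correction
Uncorrected distance = spacing / 4 = 262 / 4 = 65.5 m
ASD = 65.5 * 1.59 = 104 m

104


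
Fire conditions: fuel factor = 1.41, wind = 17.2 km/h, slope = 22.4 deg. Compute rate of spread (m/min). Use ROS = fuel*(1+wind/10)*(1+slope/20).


Formula: ROS = fuel * (1 + wind/10) * (1 + slope/20)
Wind factor = 1 + 17.2/10 = 2.72
Slope factor = 1 + 22.4/20 = 2.12
ROS = 1.41 * 2.72 * 2.12 = 8.13 m/min

8.13


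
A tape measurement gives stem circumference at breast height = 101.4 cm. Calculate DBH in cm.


Formula: DBH = C / pi
DBH = 101.4 / pi
pi = 3.14159...
DBH = 32.3 cm

32.3


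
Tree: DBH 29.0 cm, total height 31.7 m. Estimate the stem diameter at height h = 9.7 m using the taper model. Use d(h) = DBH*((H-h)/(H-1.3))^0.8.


Taper: d(h) = DBH * ((H - h) / (H - 1.3))^0.8
Numerator = H - h = 31.7 - 9.7 = 22.0 m
Denominator = H - 1.3 = 31.7 - 1.3 = 30.4 m
Ratio = 22.0 / 30.4 = 0.72368
d = 29.0 * 0.72368^0.8 = 22.4 cm

22.4


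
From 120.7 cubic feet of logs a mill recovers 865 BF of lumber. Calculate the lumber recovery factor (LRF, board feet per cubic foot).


Formula: LRF = Lumber Output (BF) / Log Input (ft^3)
LRF = 865 BF / 120.7 ft^3
LRF = 7.17 BF/ft^3

7.17


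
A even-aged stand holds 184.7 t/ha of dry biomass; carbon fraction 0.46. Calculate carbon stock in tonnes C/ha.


Formula: Carbon Stock = Biomass * Carbon Fraction
C = 184.7 t/ha * 0.46
C = 85.0 t C/ha

85.0


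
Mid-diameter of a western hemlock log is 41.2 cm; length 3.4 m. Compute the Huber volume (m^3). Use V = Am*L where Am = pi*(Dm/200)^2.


Huber: V = Am * L,  Am = pi*(Dm/200)^2
Am = pi*(41.2/200)^2 = 0.133317 m^2
V = 0.133317*3.4 = 0.4533 m^3

0.4533


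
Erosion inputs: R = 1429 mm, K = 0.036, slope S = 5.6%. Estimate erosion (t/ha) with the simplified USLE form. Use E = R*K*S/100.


Formula: E = R * K * S / 100  (simplified USLE)
R * K = 1429 * 0.036 = 51.444
E = 51.444 * 5.6 / 100 = 2.88 t/ha

2.88


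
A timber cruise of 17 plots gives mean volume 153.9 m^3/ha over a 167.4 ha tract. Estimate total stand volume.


Formula: Total Volume = Mean Volume per ha * Total Area
Total Volume = 153.9 m^3/ha * 167.4 ha
Total Volume = 25763 m^3

25763


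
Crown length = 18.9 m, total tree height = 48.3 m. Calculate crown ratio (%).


Formula: Crown Ratio = (Crown Length / Total Height) * 100
CR = (18.9 m / 48.3 m) * 100
CR = 0.3913 * 100 = 39.1%

39.1


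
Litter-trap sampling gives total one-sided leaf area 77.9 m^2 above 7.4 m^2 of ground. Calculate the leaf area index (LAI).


Formula: LAI = total leaf area / ground area  (dimensionless)
LAI = 77.9 m^2 / 7.4 m^2
LAI = 10.53

10.53


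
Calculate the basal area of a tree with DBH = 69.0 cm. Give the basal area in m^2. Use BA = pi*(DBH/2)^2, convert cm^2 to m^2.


Formula: BA = pi * (DBH/2)^2 / 10000  (cm^2 to m^2)
Radius = DBH/2 = 69.0/2 = 34.5 cm
BA = pi * 34.5^2 / 10000
   = 3739.2807 cm^2 / 10000
   = 0.3739 m^2

0.3739


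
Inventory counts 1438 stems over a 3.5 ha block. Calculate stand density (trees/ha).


Formula: Stand Density = N_trees / Area_ha
Density = 1438 trees / 3.5 ha
Density = 411 trees/ha

411


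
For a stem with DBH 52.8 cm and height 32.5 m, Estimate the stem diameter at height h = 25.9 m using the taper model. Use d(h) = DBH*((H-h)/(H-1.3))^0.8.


Taper: d(h) = DBH * ((H - h) / (H - 1.3))^0.8
Numerator = H - h = 32.5 - 25.9 = 6.6 m
Denominator = H - 1.3 = 32.5 - 1.3 = 31.2 m
Ratio = 6.6 / 31.2 = 0.21154
d = 52.8 * 0.21154^0.8 = 15.2 cm

15.2


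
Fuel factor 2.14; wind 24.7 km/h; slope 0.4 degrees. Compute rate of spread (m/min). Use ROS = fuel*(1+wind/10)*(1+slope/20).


Formula: ROS = fuel * (1 + wind/10) * (1 + slope/20)
Wind factor = 1 + 24.7/10 = 3.47
Slope factor = 1 + 0.4/20 = 1.02
ROS = 2.14 * 3.47 * 1.02 = 7.57 m/min

7.57


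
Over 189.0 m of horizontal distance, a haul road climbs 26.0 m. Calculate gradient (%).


Formula: Gradient = rise / run * 100
Gradient = 26.0 / 189.0 * 100 = 13.8%

13.8


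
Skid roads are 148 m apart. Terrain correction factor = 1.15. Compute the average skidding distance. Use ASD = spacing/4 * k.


Formula: ASD = (spacing / 4) * correction
Uncorrected distance = spacing / 4 = 148 / 4 = 37 m
ASD = 37 * 1.15 = 43 m

43


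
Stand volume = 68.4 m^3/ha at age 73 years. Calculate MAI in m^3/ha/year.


Formula: MAI = Total Volume / Stand Age
MAI = 68.4 m^3/ha / 73 years
MAI = 0.94 m^3/ha/year

0.94


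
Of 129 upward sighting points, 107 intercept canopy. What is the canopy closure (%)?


Formula: Canopy closure = covered points / total points * 100
Closure = 107 / 129 * 100
Closure = 0.8295 * 100 = 82.9%

82.9


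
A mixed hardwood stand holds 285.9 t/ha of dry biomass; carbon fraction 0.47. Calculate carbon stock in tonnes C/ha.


Formula: Carbon Stock = Biomass * Carbon Fraction
C = 285.9 t/ha * 0.47
C = 134.4 t C/ha

134.4


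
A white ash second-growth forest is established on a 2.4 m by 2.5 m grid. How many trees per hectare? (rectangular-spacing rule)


Formula: TPH = 10000 m^2/ha / (spacing_x * spacing_y)
Area per tree = 2.4 m * 2.5 m = 6.0 m^2
TPH = 10000 / 6.0 = 1667 trees/ha

1667


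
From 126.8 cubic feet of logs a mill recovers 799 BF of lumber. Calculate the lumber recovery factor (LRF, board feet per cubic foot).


Formula: LRF = Lumber Output (BF) / Log Input (ft^3)
LRF = 799 BF / 126.8 ft^3
LRF = 6.3 BF/ft^3

6.3


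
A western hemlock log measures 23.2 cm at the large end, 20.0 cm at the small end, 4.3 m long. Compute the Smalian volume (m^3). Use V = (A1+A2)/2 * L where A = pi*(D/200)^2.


Smalian: V = (A1 + A2)/2 * L,  A = pi*(D/200)^2
A1 = pi*(23.2/200)^2 = 0.042273 m^2
A2 = pi*(20.0/200)^2 = 0.031416 m^2
V = (0.042273+0.031416)/2*4.3 = 0.1584 m^3

0.1584


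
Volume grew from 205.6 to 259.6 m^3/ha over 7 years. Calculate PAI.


Formula: PAI = (V_T2 - V_T1) / (T2 - T1)
Volume increment = 259.6 - 205.6 = 54.0 m^3/ha
PAI = 54.0 / 7 = 7.71 m^3/ha/year

7.71


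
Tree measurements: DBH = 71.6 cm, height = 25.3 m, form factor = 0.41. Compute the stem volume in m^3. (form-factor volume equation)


Formula: V = pi * (DBH/200)^2 * H * ff
Radius = DBH/200 = 71.6/200 = 0.358 m
Radius^2 = 0.358^2 = 0.128164 m^2
V = pi * 0.128164 * 25.3 * 0.41
V = 4.177 m^3

4.177


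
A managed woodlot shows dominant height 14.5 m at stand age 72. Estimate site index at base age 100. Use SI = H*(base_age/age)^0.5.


Formula: SI = H_dom * (base_age / age)^0.5
Age ratio = 100 / 72 = 1.38889
sqrt(age_ratio) = 1.17851
SI = 14.5 * 1.17851 = 17.1 m

17.1


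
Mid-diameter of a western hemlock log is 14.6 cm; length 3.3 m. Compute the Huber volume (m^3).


Huber: V = Am * L,  Am = pi*(Dm/200)^2
Am = pi*(14.6/200)^2 = 0.016742 m^2
V = 0.016742*3.3 = 0.0552 m^3

0.0552


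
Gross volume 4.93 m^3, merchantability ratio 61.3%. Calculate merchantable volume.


Formula: MV = V_total * (merchantable_pct / 100)
Merchantable fraction = 61.3% / 100 = 0.613
MV = 4.93 m^3 * 0.613 = 3.022 m^3

3.022


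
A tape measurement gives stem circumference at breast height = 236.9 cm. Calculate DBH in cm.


Formula: DBH = C / pi
DBH = 236.9 / pi
pi = 3.14159...
DBH = 75.4 cm

75.4


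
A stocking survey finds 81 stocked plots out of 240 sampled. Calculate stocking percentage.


Formula: Stocking % = stocked plots / total plots * 100
Stocking = 81 / 240 * 100
Stocking = 0.3375 * 100 = 33.8%

33.8


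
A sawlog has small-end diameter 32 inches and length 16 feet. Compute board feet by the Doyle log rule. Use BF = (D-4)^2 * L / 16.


Doyle: BF = (D - 4)^2 * L / 16
Adjusted diameter = 32 - 4 = 28 in
(D-4)^2 = 28^2 = 784
BF = 784 * 16 / 16 = 784 BF

784


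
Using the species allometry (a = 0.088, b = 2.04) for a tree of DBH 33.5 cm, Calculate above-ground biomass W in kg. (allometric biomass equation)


Formula: W = a * DBH^b  (allometric power law)
DBH^b = 33.5^2.04 = 1291.4911
W = 0.088 * 1291.4911 = 113.7 kg

113.7


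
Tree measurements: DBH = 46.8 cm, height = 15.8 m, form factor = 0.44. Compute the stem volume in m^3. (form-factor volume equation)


Formula: V = pi * (DBH/200)^2 * H * ff
Radius = DBH/200 = 46.8/200 = 0.234 m
Radius^2 = 0.234^2 = 0.054756 m^2
V = pi * 0.054756 * 15.8 * 0.44
V = 1.196 m^3

1.196


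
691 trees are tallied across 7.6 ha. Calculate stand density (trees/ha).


Formula: Stand Density = N_trees / Area_ha
Density = 691 trees / 7.6 ha
Density = 91 trees/ha

91


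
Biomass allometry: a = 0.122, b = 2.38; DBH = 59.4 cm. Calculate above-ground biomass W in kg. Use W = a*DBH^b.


Formula: W = a * DBH^b  (allometric power law)
DBH^b = 59.4^2.38 = 16657.5735
W = 0.122 * 16657.5735 = 2032.2 kg

2032.2


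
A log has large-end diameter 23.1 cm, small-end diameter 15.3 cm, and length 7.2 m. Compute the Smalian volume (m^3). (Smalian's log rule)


Smalian: V = (A1 + A2)/2 * L,  A = pi*(D/200)^2
A1 = pi*(23.1/200)^2 = 0.04191 m^2
A2 = pi*(15.3/200)^2 = 0.018385 m^2
V = (0.04191+0.018385)/2*7.2 = 0.2171 m^3

0.2171


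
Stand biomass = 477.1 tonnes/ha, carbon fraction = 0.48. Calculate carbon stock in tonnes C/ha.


Formula: Carbon Stock = Biomass * Carbon Fraction
C = 477.1 t/ha * 0.48
C = 229.0 t C/ha

229.0


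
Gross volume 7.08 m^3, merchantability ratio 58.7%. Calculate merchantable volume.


Formula: MV = V_total * (merchantable_pct / 100)
Merchantable fraction = 58.7% / 100 = 0.587
MV = 7.08 m^3 * 0.587 = 4.156 m^3

4.156


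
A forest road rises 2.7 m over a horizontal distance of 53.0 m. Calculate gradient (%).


Formula: Gradient = rise / run * 100
Gradient = 2.7 / 53.0 * 100 = 5.1%

5.1


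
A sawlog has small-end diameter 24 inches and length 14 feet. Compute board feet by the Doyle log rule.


Doyle: BF = (D - 4)^2 * L / 16
Adjusted diameter = 24 - 4 = 20 in
(D-4)^2 = 20^2 = 400
BF = 400 * 14 / 16 = 350 BF

350


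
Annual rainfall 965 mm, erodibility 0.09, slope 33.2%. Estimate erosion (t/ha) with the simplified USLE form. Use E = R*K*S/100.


Formula: E = R * K * S / 100  (simplified USLE)
R * K = 965 * 0.09 = 86.85
E = 86.85 * 33.2 / 100 = 28.83 t/ha

28.83


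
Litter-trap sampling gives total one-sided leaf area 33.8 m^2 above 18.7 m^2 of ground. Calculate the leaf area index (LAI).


Formula: LAI = total leaf area / ground area  (dimensionless)
LAI = 33.8 m^2 / 18.7 m^2
LAI = 1.81

1.81


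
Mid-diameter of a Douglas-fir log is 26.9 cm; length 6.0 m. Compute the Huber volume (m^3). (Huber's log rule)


Huber: V = Am * L,  Am = pi*(Dm/200)^2
Am = pi*(26.9/200)^2 = 0.056832 m^2
V = 0.056832*6.0 = 0.341 m^3

0.341


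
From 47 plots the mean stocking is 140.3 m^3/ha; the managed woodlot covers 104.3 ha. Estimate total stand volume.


Formula: Total Volume = Mean Volume per ha * Total Area
Total Volume = 140.3 m^3/ha * 104.3 ha
Total Volume = 14633 m^3

14633


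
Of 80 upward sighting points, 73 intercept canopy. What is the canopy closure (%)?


Formula: Canopy closure = covered points / total points * 100
Closure = 73 / 80 * 100
Closure = 0.9125 * 100 = 91.3%

91.3


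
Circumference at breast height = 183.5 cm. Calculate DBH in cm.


Formula: DBH = C / pi
DBH = 183.5 / pi
pi = 3.14159...
DBH = 58.4 cm

58.4


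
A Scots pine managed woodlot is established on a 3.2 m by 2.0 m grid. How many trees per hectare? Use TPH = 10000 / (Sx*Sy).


Formula: TPH = 10000 m^2/ha / (spacing_x * spacing_y)
Area per tree = 3.2 m * 2.0 m = 6.4 m^2
TPH = 10000 / 6.4 = 1563 trees/ha

1563


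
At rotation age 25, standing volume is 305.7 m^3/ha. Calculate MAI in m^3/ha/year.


Formula: MAI = Total Volume / Stand Age
MAI = 305.7 m^3/ha / 25 years
MAI = 12.23 m^3/ha/year

12.23


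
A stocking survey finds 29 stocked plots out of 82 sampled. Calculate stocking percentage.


Formula: Stocking % = stocked plots / total plots * 100
Stocking = 29 / 82 * 100
Stocking = 0.3537 * 100 = 35.4%

35.4


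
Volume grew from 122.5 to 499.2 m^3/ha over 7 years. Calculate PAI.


Formula: PAI = (V_T2 - V_T1) / (T2 - T1)
Volume increment = 499.2 - 122.5 = 376.7 m^3/ha
PAI = 376.7 / 7 = 53.81 m^3/ha/year

53.81


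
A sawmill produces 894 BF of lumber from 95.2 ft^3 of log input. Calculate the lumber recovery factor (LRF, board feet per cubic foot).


Formula: LRF = Lumber Output (BF) / Log Input (ft^3)
LRF = 894 BF / 95.2 ft^3
LRF = 9.39 BF/ft^3

9.39


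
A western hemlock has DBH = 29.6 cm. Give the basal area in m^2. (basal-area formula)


Formula: BA = pi * (DBH/2)^2 / 10000  (cm^2 to m^2)
Radius = DBH/2 = 29.6/2 = 14.8 cm
BA = pi * 14.8^2 / 10000
   = 688.1345 cm^2 / 10000
   = 0.0688 m^2

0.0688


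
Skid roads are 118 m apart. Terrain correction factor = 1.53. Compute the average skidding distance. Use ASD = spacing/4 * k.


Formula: ASD = (spacing / 4) * correction
Uncorrected distance = spacing / 4 = 118 / 4 = 29.5 m
ASD = 29.5 * 1.53 = 45 m

45


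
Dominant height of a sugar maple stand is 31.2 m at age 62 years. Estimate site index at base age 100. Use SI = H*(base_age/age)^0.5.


Formula: SI = H_dom * (base_age / age)^0.5
Age ratio = 100 / 62 = 1.6129
sqrt(age_ratio) = 1.27
SI = 31.2 * 1.27 = 39.6 m

39.6


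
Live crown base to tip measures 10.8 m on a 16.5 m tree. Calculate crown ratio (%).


Formula: Crown Ratio = (Crown Length / Total Height) * 100
CR = (10.8 m / 16.5 m) * 100
CR = 0.6545 * 100 = 65.5%

65.5


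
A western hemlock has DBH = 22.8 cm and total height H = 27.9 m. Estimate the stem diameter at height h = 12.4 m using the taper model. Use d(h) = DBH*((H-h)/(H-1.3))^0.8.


Taper: d(h) = DBH * ((H - h) / (H - 1.3))^0.8
Numerator = H - h = 27.9 - 12.4 = 15.5 m
Denominator = H - 1.3 = 27.9 - 1.3 = 26.6 m
Ratio = 15.5 / 26.6 = 0.58271
d = 22.8 * 0.58271^0.8 = 14.8 cm

14.8


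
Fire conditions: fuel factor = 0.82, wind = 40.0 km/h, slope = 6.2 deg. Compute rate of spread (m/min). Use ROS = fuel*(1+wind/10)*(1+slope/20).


Formula: ROS = fuel * (1 + wind/10) * (1 + slope/20)
Wind factor = 1 + 40.0/10 = 5.0
Slope factor = 1 + 6.2/20 = 1.31
ROS = 0.82 * 5.0 * 1.31 = 5.37 m/min

5.37


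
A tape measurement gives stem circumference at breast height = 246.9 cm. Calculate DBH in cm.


Formula: DBH = C / pi
DBH = 246.9 / pi
pi = 3.14159...
DBH = 78.6 cm

78.6


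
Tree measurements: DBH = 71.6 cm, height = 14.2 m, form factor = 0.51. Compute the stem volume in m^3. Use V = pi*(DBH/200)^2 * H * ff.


Formula: V = pi * (DBH/200)^2 * H * ff
Radius = DBH/200 = 71.6/200 = 0.358 m
Radius^2 = 0.358^2 = 0.128164 m^2
V = pi * 0.128164 * 14.2 * 0.51
V = 2.916 m^3

2.916


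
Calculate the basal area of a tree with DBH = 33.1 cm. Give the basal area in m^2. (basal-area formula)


Formula: BA = pi * (DBH/2)^2 / 10000  (cm^2 to m^2)
Radius = DBH/2 = 33.1/2 = 16.55 cm
BA = pi * 16.55^2 / 10000
   = 860.4901 cm^2 / 10000
   = 0.086 m^2

0.086


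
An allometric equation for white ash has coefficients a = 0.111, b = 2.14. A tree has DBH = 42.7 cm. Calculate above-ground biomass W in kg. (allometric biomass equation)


Formula: W = a * DBH^b  (allometric power law)
DBH^b = 42.7^2.14 = 3084.0091
W = 0.111 * 3084.0091 = 342.3 kg

342.3


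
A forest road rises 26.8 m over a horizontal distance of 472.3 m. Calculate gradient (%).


Formula: Gradient = rise / run * 100
Gradient = 26.8 / 472.3 * 100 = 5.7%

5.7


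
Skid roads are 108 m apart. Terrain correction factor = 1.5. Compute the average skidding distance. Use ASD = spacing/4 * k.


Formula: ASD = (spacing / 4) * correction
Uncorrected distance = spacing / 4 = 108 / 4 = 27 m
ASD = 27 * 1.5 = 41 m

41


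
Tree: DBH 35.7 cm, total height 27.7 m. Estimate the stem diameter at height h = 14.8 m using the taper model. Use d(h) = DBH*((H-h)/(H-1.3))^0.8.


Taper: d(h) = DBH * ((H - h) / (H - 1.3))^0.8
Numerator = H - h = 27.7 - 14.8 = 12.9 m
Denominator = H - 1.3 = 27.7 - 1.3 = 26.4 m
Ratio = 12.9 / 26.4 = 0.48864
d = 35.7 * 0.48864^0.8 = 20.1 cm

20.1


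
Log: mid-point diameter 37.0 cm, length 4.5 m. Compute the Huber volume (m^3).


Huber: V = Am * L,  Am = pi*(Dm/200)^2
Am = pi*(37.0/200)^2 = 0.107521 m^2
V = 0.107521*4.5 = 0.4838 m^3

0.4838


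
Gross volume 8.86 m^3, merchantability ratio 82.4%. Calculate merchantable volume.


Formula: MV = V_total * (merchantable_pct / 100)
Merchantable fraction = 82.4% / 100 = 0.824
MV = 8.86 m^3 * 0.824 = 7.301 m^3

7.301


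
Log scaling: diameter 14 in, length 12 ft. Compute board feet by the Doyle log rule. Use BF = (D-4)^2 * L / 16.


Doyle: BF = (D - 4)^2 * L / 16
Adjusted diameter = 14 - 4 = 10 in
(D-4)^2 = 10^2 = 100
BF = 100 * 12 / 16 = 75 BF

75


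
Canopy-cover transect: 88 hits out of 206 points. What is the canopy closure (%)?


Formula: Canopy closure = covered points / total points * 100
Closure = 88 / 206 * 100
Closure = 0.4272 * 100 = 42.7%

42.7


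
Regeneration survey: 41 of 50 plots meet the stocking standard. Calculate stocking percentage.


Formula: Stocking % = stocked plots / total plots * 100
Stocking = 41 / 50 * 100
Stocking = 0.82 * 100 = 82.0%

82.0


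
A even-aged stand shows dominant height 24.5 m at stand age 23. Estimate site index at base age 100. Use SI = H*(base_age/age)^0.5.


Formula: SI = H_dom * (base_age / age)^0.5
Age ratio = 100 / 23 = 4.34783
sqrt(age_ratio) = 2.08514
SI = 24.5 * 2.08514 = 51.1 m

51.1


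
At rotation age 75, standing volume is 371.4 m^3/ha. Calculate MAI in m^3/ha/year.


Formula: MAI = Total Volume / Stand Age
MAI = 371.4 m^3/ha / 75 years
MAI = 4.95 m^3/ha/year

4.95


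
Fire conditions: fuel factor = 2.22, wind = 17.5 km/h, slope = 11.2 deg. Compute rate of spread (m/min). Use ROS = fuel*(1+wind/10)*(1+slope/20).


Formula: ROS = fuel * (1 + wind/10) * (1 + slope/20)
Wind factor = 1 + 17.5/10 = 2.75
Slope factor = 1 + 11.2/20 = 1.56
ROS = 2.22 * 2.75 * 1.56 = 9.52 m/min

9.52


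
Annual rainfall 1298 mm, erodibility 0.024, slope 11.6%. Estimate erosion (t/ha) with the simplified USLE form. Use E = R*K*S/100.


Formula: E = R * K * S / 100  (simplified USLE)
R * K = 1298 * 0.024 = 31.152
E = 31.152 * 11.6 / 100 = 3.61 t/ha

3.61


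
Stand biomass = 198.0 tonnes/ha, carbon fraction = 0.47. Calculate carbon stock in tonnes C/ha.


Formula: Carbon Stock = Biomass * Carbon Fraction
C = 198.0 t/ha * 0.47
C = 93.1 t C/ha

93.1


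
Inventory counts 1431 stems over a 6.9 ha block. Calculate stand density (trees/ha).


Formula: Stand Density = N_trees / Area_ha
Density = 1431 trees / 6.9 ha
Density = 207 trees/ha

207


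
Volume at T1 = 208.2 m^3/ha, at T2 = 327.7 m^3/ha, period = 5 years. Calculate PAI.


Formula: PAI = (V_T2 - V_T1) / (T2 - T1)
Volume increment = 327.7 - 208.2 = 119.5 m^3/ha
PAI = 119.5 / 5 = 23.9 m^3/ha/year

23.9


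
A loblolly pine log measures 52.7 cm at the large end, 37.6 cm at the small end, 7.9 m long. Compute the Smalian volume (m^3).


Smalian: V = (A1 + A2)/2 * L,  A = pi*(D/200)^2
A1 = pi*(52.7/200)^2 = 0.218128 m^2
A2 = pi*(37.6/200)^2 = 0.111036 m^2
V = (0.218128+0.111036)/2*7.9 = 1.3002 m^3

1.3002


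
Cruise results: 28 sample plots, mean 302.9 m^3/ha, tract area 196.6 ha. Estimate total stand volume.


Formula: Total Volume = Mean Volume per ha * Total Area
Total Volume = 302.9 m^3/ha * 196.6 ha
Total Volume = 59550 m^3

59550


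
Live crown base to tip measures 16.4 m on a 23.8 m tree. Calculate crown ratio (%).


Formula: Crown Ratio = (Crown Length / Total Height) * 100
CR = (16.4 m / 23.8 m) * 100
CR = 0.6891 * 100 = 68.9%

68.9


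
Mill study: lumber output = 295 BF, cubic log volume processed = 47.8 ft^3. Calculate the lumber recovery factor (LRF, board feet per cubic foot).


Formula: LRF = Lumber Output (BF) / Log Input (ft^3)
LRF = 295 BF / 47.8 ft^3
LRF = 6.17 BF/ft^3

6.17


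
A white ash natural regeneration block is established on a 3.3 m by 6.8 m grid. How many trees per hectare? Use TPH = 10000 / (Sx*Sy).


Formula: TPH = 10000 m^2/ha / (spacing_x * spacing_y)
Area per tree = 3.3 m * 6.8 m = 22.44 m^2
TPH = 10000 / 22.44 = 446 trees/ha

446


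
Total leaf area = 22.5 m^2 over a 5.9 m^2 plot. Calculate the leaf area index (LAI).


Formula: LAI = total leaf area / ground area  (dimensionless)
LAI = 22.5 m^2 / 5.9 m^2
LAI = 3.81

3.81


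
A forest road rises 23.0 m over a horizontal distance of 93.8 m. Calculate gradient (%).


Formula: Gradient = rise / run * 100
Gradient = 23.0 / 93.8 * 100 = 24.5%

24.5


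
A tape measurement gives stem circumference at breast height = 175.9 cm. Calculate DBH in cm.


Formula: DBH = C / pi
DBH = 175.9 / pi
pi = 3.14159...
DBH = 56.0 cm

56.0


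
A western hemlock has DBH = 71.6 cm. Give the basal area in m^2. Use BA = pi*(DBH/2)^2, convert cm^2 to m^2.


Formula: BA = pi * (DBH/2)^2 / 10000  (cm^2 to m^2)
Radius = DBH/2 = 71.6/2 = 35.8 cm
BA = pi * 35.8^2 / 10000
   = 4026.3908 cm^2 / 10000
   = 0.4026 m^2

0.4026


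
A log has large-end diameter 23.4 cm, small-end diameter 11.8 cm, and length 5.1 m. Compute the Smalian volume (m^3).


Smalian: V = (A1 + A2)/2 * L,  A = pi*(D/200)^2
A1 = pi*(23.4/200)^2 = 0.043005 m^2
A2 = pi*(11.8/200)^2 = 0.010936 m^2
V = (0.043005+0.010936)/2*5.1 = 0.1375 m^3

0.1375


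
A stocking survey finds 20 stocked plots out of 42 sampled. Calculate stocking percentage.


Formula: Stocking % = stocked plots / total plots * 100
Stocking = 20 / 42 * 100
Stocking = 0.4762 * 100 = 47.6%

47.6


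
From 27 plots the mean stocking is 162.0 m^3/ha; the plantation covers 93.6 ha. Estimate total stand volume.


Formula: Total Volume = Mean Volume per ha * Total Area
Total Volume = 162.0 m^3/ha * 93.6 ha
Total Volume = 15163 m^3

15163


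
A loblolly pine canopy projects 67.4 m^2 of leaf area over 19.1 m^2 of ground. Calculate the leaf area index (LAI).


Formula: LAI = total leaf area / ground area  (dimensionless)
LAI = 67.4 m^2 / 19.1 m^2
LAI = 3.53

3.53


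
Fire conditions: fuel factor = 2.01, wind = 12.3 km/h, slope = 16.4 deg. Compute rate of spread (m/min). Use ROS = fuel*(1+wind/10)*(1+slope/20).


Formula: ROS = fuel * (1 + wind/10) * (1 + slope/20)
Wind factor = 1 + 12.3/10 = 2.23
Slope factor = 1 + 16.4/20 = 1.82
ROS = 2.01 * 2.23 * 1.82 = 8.16 m/min

8.16


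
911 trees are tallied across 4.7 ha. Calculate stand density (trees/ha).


Formula: Stand Density = N_trees / Area_ha
Density = 911 trees / 4.7 ha
Density = 194 trees/ha

194


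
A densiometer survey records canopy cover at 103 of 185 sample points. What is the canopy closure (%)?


Formula: Canopy closure = covered points / total points * 100
Closure = 103 / 185 * 100
Closure = 0.5568 * 100 = 55.7%

55.7


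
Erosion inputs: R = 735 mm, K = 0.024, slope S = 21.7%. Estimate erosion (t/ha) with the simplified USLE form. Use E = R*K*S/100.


Formula: E = R * K * S / 100  (simplified USLE)
R * K = 735 * 0.024 = 17.64
E = 17.64 * 21.7 / 100 = 3.83 t/ha

3.83


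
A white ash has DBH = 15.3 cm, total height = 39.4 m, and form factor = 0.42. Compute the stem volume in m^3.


Formula: V = pi * (DBH/200)^2 * H * ff
Radius = DBH/200 = 15.3/200 = 0.0765 m
Radius^2 = 0.0765^2 = 0.00585225 m^2
V = pi * 0.00585225 * 39.4 * 0.42
V = 0.304 m^3

0.304


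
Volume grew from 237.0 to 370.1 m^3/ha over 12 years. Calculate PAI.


Formula: PAI = (V_T2 - V_T1) / (T2 - T1)
Volume increment = 370.1 - 237.0 = 133.1 m^3/ha
PAI = 133.1 / 12 = 11.09 m^3/ha/year

11.09


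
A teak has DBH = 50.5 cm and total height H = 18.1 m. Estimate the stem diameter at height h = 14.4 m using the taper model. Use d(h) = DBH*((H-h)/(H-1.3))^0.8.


Taper: d(h) = DBH * ((H - h) / (H - 1.3))^0.8
Numerator = H - h = 18.1 - 14.4 = 3.7 m
Denominator = H - 1.3 = 18.1 - 1.3 = 16.8 m
Ratio = 3.7 / 16.8 = 0.22024
d = 50.5 * 0.22024^0.8 = 15.1 cm

15.1


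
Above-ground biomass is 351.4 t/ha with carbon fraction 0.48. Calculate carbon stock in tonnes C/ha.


Formula: Carbon Stock = Biomass * Carbon Fraction
C = 351.4 t/ha * 0.48
C = 168.7 t C/ha

168.7


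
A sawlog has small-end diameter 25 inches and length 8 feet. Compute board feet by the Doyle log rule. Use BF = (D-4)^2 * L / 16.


Doyle: BF = (D - 4)^2 * L / 16
Adjusted diameter = 25 - 4 = 21 in
(D-4)^2 = 21^2 = 441
BF = 441 * 8 / 16 = 221 BF

221


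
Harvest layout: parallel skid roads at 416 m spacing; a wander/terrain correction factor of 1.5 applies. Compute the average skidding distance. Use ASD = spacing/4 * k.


Formula: ASD = (spacing / 4) * correction
Uncorrected distance = spacing / 4 = 416 / 4 = 104 m
ASD = 104 * 1.5 = 156 m

156


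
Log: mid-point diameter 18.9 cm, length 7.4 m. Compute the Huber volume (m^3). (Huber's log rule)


Huber: V = Am * L,  Am = pi*(Dm/200)^2
Am = pi*(18.9/200)^2 = 0.028055 m^2
V = 0.028055*7.4 = 0.2076 m^3

0.2076


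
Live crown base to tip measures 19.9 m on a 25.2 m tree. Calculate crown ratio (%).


Formula: Crown Ratio = (Crown Length / Total Height) * 100
CR = (19.9 m / 25.2 m) * 100
CR = 0.7897 * 100 = 79.0%

79.0


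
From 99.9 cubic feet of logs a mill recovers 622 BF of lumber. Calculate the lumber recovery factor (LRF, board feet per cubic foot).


Formula: LRF = Lumber Output (BF) / Log Input (ft^3)
LRF = 622 BF / 99.9 ft^3
LRF = 6.23 BF/ft^3

6.23


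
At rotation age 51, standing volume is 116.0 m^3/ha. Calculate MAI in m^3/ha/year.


Formula: MAI = Total Volume / Stand Age
MAI = 116.0 m^3/ha / 51 years
MAI = 2.27 m^3/ha/year

2.27


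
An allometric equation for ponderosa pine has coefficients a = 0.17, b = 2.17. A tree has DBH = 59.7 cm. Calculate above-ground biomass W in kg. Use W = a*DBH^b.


Formula: W = a * DBH^b  (allometric power law)
DBH^b = 59.7^2.17 = 7142.7311
W = 0.17 * 7142.7311 = 1214.3 kg

1214.3


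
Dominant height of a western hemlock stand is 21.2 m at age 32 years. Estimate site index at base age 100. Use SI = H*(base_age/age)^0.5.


Formula: SI = H_dom * (base_age / age)^0.5
Age ratio = 100 / 32 = 3.125
sqrt(age_ratio) = 1.76777
SI = 21.2 * 1.76777 = 37.5 m

37.5
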